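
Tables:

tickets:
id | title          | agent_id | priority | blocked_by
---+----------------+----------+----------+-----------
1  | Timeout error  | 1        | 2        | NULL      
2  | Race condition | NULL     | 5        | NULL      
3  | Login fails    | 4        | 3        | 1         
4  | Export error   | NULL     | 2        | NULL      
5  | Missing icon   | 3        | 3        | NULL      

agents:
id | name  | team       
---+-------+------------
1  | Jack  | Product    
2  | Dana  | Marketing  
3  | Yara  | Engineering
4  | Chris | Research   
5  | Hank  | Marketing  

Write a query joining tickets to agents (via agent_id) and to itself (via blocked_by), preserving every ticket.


Two LEFT JOINs from the same base table tickets: one to agents via agent_id, one to tickets itself via blocked_by. Both are LEFT so every ticket is preserved.
Match against agents:
  - ticket 1 (Timeout error): agent_id=1 -> matches Jack
  - ticket 2 (Race condition): agent_id=NULL, no match -> kept with NULL
  - ticket 3 (Login fails): agent_id=4 -> matches Chris
  - ticket 4 (Export error): agent_id=NULL, no match -> kept with NULL
  - ticket 5 (Missing icon): agent_id=3 -> matches Yara
Match against tickets (self):
  - ticket 1 (Timeout error): blocked_by=NULL -> NULL
  - ticket 2 (Race condition): blocked_by=NULL -> NULL
  - ticket 3 (Login fails): blocked_by=1 -> Timeout error
  - ticket 4 (Export error): blocked_by=NULL -> NULL
  - ticket 5 (Missing icon): blocked_by=NULL -> NULL

SQL:
SELECT a.title, b.name AS agent, c.title AS blocked_by
FROM tickets a
LEFT JOIN agents b ON a.agent_id = b.id
LEFT JOIN tickets c ON a.blocked_by = c.id

Result:
title          | agent | blocked_by   
---------------+-------+--------------
Timeout error  | Jack  | NULL         
Race condition | NULL  | NULL         
Login fails    | Chris | Timeout error
Export error   | NULL  | NULL         
Missing icon   | Yara  | NULL         


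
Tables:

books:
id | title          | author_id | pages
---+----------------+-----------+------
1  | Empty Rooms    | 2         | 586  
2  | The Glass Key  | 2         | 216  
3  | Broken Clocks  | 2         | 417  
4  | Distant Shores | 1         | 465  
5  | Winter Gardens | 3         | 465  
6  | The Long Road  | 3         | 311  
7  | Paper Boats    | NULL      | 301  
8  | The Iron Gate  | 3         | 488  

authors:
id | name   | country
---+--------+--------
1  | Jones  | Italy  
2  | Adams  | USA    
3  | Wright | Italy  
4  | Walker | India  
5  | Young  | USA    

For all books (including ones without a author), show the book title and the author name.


LEFT JOIN keeps every row from books (the left table); where author_id has no match in authors, the author columns become NULL. Walk through each book:
  - book 1 (Empty Rooms): author_id=2 -> matches Adams
  - book 2 (The Glass Key): author_id=2 -> matches Adams
  - book 3 (Broken Clocks): author_id=2 -> matches Adams
  - book 4 (Distant Shores): author_id=1 -> matches Jones
  - book 5 (Winter Gardens): author_id=3 -> matches Wright
  - book 6 (The Long Road): author_id=3 -> matches Wright
  - book 7 (Paper Boats): author_id=NULL, no match -> kept with NULL
  - book 8 (The Iron Gate): author_id=3 -> matches Wright
All 8 rows appear; 1 has NULL author.

SQL:
SELECT a.title, b.name AS author
FROM books a
LEFT JOIN authors b ON a.author_id = b.id

Result:
title          | author
---------------+-------
Empty Rooms    | Adams 
The Glass Key  | Adams 
Broken Clocks  | Adams 
Distant Shores | Jones 
Winter Gardens | Wright
The Long Road  | Wright
Paper Boats    | NULL  
The Iron Gate  | Wright


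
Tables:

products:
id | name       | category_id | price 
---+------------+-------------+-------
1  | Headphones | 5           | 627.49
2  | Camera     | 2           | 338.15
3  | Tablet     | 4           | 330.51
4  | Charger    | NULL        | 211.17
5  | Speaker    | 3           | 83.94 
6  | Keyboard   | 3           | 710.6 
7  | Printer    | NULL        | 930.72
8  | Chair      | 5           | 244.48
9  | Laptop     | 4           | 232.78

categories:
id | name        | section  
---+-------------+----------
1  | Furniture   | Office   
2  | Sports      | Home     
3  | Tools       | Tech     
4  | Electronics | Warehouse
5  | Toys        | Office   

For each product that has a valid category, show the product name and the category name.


INNER JOIN keeps only products rows whose category_id matches an id in categories. Walk through each product:
  - product 1 (Headphones): category_id=5 -> matches Toys
  - product 2 (Camera): category_id=2 -> matches Sports
  - product 3 (Tablet): category_id=4 -> matches Electronics
  - product 4 (Charger): category_id=NULL, no match -> dropped
  - product 5 (Speaker): category_id=3 -> matches Tools
  - product 6 (Keyboard): category_id=3 -> matches Tools
  - product 7 (Printer): category_id=NULL, no match -> dropped
  - product 8 (Chair): category_id=5 -> matches Toys
  - product 9 (Laptop): category_id=4 -> matches Electronics
So 2 of 9 rows are dropped.

SQL:
SELECT a.name, b.name AS category
FROM products a
INNER JOIN categories b ON a.category_id = b.id

Result:
name       | category   
-----------+------------
Headphones | Toys       
Camera     | Sports     
Tablet     | Electronics
Speaker    | Tools      
Keyboard   | Tools      
Chair      | Toys       
Laptop     | Electronics


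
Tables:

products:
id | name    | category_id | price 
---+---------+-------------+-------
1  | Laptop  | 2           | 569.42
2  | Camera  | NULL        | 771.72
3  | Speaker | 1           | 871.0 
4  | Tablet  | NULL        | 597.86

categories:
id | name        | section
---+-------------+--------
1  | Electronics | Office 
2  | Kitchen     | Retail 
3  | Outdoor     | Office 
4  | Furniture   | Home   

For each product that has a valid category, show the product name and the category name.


INNER JOIN keeps only products rows whose category_id matches an id in categories. Walk through each product:
  - product 1 (Laptop): category_id=2 -> matches Kitchen
  - product 2 (Camera): category_id=NULL, no match -> dropped
  - product 3 (Speaker): category_id=1 -> matches Electronics
  - product 4 (Tablet): category_id=NULL, no match -> dropped
So 2 of 4 rows are dropped.

SQL:
SELECT a.name, b.name AS category
FROM products a
INNER JOIN categories b ON a.category_id = b.id

Result:
name    | category   
--------+------------
Laptop  | Kitchen    
Speaker | Electronics


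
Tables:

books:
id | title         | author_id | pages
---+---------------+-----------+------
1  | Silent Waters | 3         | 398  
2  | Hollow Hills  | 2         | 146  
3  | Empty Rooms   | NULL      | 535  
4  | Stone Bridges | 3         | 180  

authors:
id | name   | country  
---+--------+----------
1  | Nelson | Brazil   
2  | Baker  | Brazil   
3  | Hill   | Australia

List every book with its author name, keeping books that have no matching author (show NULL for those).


LEFT JOIN keeps every row from books (the left table); where author_id has no match in authors, the author columns become NULL. Walk through each book:
  - book 1 (Silent Waters): author_id=3 -> matches Hill
  - book 2 (Hollow Hills): author_id=2 -> matches Baker
  - book 3 (Empty Rooms): author_id=NULL, no match -> kept with NULL
  - book 4 (Stone Bridges): author_id=3 -> matches Hill
All 4 rows appear; 1 has NULL author.

SQL:
SELECT a.title, b.name AS author
FROM books a
LEFT JOIN authors b ON a.author_id = b.id

Result:
title         | author
--------------+-------
Silent Waters | Hill  
Hollow Hills  | Baker 
Empty Rooms   | NULL  
Stone Bridges | Hill  


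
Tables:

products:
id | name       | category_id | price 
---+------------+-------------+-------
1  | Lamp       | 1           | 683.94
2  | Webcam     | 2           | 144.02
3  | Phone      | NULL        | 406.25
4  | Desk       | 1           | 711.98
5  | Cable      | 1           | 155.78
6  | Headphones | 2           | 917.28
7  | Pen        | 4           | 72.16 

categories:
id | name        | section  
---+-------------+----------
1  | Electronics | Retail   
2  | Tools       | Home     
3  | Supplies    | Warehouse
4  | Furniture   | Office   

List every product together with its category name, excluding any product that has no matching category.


INNER JOIN keeps only products rows whose category_id matches an id in categories. Walk through each product:
  - product 1 (Lamp): category_id=1 -> matches Electronics
  - product 2 (Webcam): category_id=2 -> matches Tools
  - product 3 (Phone): category_id=NULL, no match -> dropped
  - product 4 (Desk): category_id=1 -> matches Electronics
  - product 5 (Cable): category_id=1 -> matches Electronics
  - product 6 (Headphones): category_id=2 -> matches Tools
  - product 7 (Pen): category_id=4 -> matches Furniture
So 1 of 7 rows is dropped.

SQL:
SELECT a.name, b.name AS category
FROM products a
INNER JOIN categories b ON a.category_id = b.id

Result:
name       | category   
-----------+------------
Lamp       | Electronics
Webcam     | Tools      
Desk       | Electronics
Cable      | Electronics
Headphones | Tools      
Pen        | Furniture  


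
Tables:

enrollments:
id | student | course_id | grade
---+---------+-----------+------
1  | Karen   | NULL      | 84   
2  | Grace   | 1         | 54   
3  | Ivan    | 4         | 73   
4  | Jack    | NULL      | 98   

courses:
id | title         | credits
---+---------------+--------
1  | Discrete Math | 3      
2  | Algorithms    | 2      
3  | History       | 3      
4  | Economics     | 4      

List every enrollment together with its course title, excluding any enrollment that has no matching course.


INNER JOIN keeps only enrollments rows whose course_id matches an id in courses. Walk through each enrollment:
  - enrollment 1 (Karen): course_id=NULL, no match -> dropped
  - enrollment 2 (Grace): course_id=1 -> matches Discrete Math
  - enrollment 3 (Ivan): course_id=4 -> matches Economics
  - enrollment 4 (Jack): course_id=NULL, no match -> dropped
So 2 of 4 rows are dropped.

SQL:
SELECT a.student, b.title AS course
FROM enrollments a
INNER JOIN courses b ON a.course_id = b.id

Result:
student | course       
--------+--------------
Grace   | Discrete Math
Ivan    | Economics    


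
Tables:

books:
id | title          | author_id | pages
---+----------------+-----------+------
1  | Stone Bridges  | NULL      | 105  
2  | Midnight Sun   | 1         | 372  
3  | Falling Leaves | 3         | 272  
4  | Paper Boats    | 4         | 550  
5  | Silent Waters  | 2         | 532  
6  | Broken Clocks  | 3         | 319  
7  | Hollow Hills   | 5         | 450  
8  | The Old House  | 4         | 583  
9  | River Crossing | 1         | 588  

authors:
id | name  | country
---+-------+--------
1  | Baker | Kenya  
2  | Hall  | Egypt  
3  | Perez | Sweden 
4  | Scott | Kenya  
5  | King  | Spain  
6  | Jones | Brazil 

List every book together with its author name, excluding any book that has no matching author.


INNER JOIN keeps only books rows whose author_id matches an id in authors. Walk through each book:
  - book 1 (Stone Bridges): author_id=NULL, no match -> dropped
  - book 2 (Midnight Sun): author_id=1 -> matches Baker
  - book 3 (Falling Leaves): author_id=3 -> matches Perez
  - book 4 (Paper Boats): author_id=4 -> matches Scott
  - book 5 (Silent Waters): author_id=2 -> matches Hall
  - book 6 (Broken Clocks): author_id=3 -> matches Perez
  - book 7 (Hollow Hills): author_id=5 -> matches King
  - book 8 (The Old House): author_id=4 -> matches Scott
  - book 9 (River Crossing): author_id=1 -> matches Baker
So 1 of 9 rows is dropped.

SQL:
SELECT a.title, b.name AS author
FROM books a
INNER JOIN authors b ON a.author_id = b.id

Result:
title          | author
---------------+-------
Midnight Sun   | Baker 
Falling Leaves | Perez 
Paper Boats    | Scott 
Silent Waters  | Hall  
Broken Clocks  | Perez 
Hollow Hills   | King  
The Old House  | Scott 
River Crossing | Baker 


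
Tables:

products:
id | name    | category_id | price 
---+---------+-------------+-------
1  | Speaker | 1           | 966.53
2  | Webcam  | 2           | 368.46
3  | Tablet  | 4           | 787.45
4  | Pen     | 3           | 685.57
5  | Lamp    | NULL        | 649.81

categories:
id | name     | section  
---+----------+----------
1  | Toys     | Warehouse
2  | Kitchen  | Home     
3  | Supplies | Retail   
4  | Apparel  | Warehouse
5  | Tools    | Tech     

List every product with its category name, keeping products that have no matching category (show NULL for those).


LEFT JOIN keeps every row from products (the left table); where category_id has no match in categories, the category columns become NULL. Walk through each product:
  - product 1 (Speaker): category_id=1 -> matches Toys
  - product 2 (Webcam): category_id=2 -> matches Kitchen
  - product 3 (Tablet): category_id=4 -> matches Apparel
  - product 4 (Pen): category_id=3 -> matches Supplies
  - product 5 (Lamp): category_id=NULL, no match -> kept with NULL
All 5 rows appear; 1 has NULL category.

SQL:
SELECT a.name, b.name AS category
FROM products a
LEFT JOIN categories b ON a.category_id = b.id

Result:
name    | category
--------+---------
Speaker | Toys    
Webcam  | Kitchen 
Tablet  | Apparel 
Pen     | Supplies
Lamp    | NULL    


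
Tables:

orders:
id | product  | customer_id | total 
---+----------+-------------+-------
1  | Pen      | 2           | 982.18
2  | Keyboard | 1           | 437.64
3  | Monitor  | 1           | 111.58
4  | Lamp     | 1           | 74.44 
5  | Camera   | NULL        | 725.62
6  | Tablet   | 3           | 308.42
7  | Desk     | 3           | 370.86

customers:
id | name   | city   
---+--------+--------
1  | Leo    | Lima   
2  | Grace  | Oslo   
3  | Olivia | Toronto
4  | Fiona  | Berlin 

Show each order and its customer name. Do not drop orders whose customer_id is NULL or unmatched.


LEFT JOIN keeps every row from orders (the left table); where customer_id has no match in customers, the customer columns become NULL. Walk through each order:
  - order 1 (Pen): customer_id=2 -> matches Grace
  - order 2 (Keyboard): customer_id=1 -> matches Leo
  - order 3 (Monitor): customer_id=1 -> matches Leo
  - order 4 (Lamp): customer_id=1 -> matches Leo
  - order 5 (Camera): customer_id=NULL, no match -> kept with NULL
  - order 6 (Tablet): customer_id=3 -> matches Olivia
  - order 7 (Desk): customer_id=3 -> matches Olivia
All 7 rows appear; 1 has NULL customer.

SQL:
SELECT a.product, b.name AS customer
FROM orders a
LEFT JOIN customers b ON a.customer_id = b.id

Result:
product  | customer
---------+---------
Pen      | Grace   
Keyboard | Leo     
Monitor  | Leo     
Lamp     | Leo     
Camera   | NULL    
Tablet   | Olivia  
Desk     | Olivia  


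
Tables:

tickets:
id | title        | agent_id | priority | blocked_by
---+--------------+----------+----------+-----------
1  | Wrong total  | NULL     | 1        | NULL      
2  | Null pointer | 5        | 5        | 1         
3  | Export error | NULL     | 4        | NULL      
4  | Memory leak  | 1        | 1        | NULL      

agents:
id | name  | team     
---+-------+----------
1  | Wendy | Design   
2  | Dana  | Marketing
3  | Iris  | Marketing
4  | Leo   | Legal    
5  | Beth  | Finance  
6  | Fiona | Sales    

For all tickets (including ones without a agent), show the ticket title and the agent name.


LEFT JOIN keeps every row from tickets (the left table); where agent_id has no match in agents, the agent columns become NULL. Walk through each ticket:
  - ticket 1 (Wrong total): agent_id=NULL, no match -> kept with NULL
  - ticket 2 (Null pointer): agent_id=5 -> matches Beth
  - ticket 3 (Export error): agent_id=NULL, no match -> kept with NULL
  - ticket 4 (Memory leak): agent_id=1 -> matches Wendy
All 4 rows appear; 2 have NULL agent.

SQL:
SELECT a.title, b.name AS agent
FROM tickets a
LEFT JOIN agents b ON a.agent_id = b.id

Result:
title        | agent
-------------+------
Wrong total  | NULL 
Null pointer | Beth 
Export error | NULL 
Memory leak  | Wendy


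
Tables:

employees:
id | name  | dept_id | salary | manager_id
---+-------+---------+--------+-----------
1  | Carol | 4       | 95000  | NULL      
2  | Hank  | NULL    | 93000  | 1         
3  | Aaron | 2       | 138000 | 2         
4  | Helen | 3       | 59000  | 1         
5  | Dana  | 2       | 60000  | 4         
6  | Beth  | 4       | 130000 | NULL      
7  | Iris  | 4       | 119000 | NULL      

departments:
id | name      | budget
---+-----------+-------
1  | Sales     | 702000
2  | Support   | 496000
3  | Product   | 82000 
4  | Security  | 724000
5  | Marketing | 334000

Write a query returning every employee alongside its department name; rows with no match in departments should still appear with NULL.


LEFT JOIN keeps every row from employees (the left table); where dept_id has no match in departments, the department columns become NULL. Walk through each employee:
  - employee 1 (Carol): dept_id=4 -> matches Security
  - employee 2 (Hank): dept_id=NULL, no match -> kept with NULL
  - employee 3 (Aaron): dept_id=2 -> matches Support
  - employee 4 (Helen): dept_id=3 -> matches Product
  - employee 5 (Dana): dept_id=2 -> matches Support
  - employee 6 (Beth): dept_id=4 -> matches Security
  - employee 7 (Iris): dept_id=4 -> matches Security
All 7 rows appear; 1 has NULL department.

SQL:
SELECT a.name, b.name AS department
FROM employees a
LEFT JOIN departments b ON a.dept_id = b.id

Result:
name  | department
------+-----------
Carol | Security  
Hank  | NULL      
Aaron | Support   
Helen | Product   
Dana  | Support   
Beth  | Security  
Iris  | Security  


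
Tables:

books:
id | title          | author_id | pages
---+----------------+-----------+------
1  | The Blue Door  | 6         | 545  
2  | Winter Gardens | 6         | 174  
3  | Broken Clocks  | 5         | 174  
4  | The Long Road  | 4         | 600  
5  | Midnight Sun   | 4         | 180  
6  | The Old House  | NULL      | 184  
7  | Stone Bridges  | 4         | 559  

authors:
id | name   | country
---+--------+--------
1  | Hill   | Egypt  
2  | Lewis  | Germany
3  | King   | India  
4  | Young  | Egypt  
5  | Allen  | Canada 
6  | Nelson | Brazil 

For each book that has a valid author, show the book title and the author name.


INNER JOIN keeps only books rows whose author_id matches an id in authors. Walk through each book:
  - book 1 (The Blue Door): author_id=6 -> matches Nelson
  - book 2 (Winter Gardens): author_id=6 -> matches Nelson
  - book 3 (Broken Clocks): author_id=5 -> matches Allen
  - book 4 (The Long Road): author_id=4 -> matches Young
  - book 5 (Midnight Sun): author_id=4 -> matches Young
  - book 6 (The Old House): author_id=NULL, no match -> dropped
  - book 7 (Stone Bridges): author_id=4 -> matches Young
So 1 of 7 rows is dropped.

SQL:
SELECT a.title, b.name AS author
FROM books a
INNER JOIN authors b ON a.author_id = b.id

Result:
title          | author
---------------+-------
The Blue Door  | Nelson
Winter Gardens | Nelson
Broken Clocks  | Allen 
The Long Road  | Young 
Midnight Sun   | Young 
Stone Bridges  | Young 


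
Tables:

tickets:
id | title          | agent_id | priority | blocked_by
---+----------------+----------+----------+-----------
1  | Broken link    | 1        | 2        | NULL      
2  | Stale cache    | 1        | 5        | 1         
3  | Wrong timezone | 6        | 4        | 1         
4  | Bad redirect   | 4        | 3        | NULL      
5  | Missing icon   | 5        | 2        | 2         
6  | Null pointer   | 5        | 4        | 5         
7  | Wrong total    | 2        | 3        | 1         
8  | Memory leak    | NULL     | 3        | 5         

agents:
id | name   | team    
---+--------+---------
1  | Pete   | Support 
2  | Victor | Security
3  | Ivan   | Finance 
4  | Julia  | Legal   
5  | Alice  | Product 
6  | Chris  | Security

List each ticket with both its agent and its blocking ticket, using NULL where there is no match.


Two LEFT JOINs from the same base table tickets: one to agents via agent_id, one to tickets itself via blocked_by. Both are LEFT so every ticket is preserved.
Match against agents:
  - ticket 1 (Broken link): agent_id=1 -> matches Pete
  - ticket 2 (Stale cache): agent_id=1 -> matches Pete
  - ticket 3 (Wrong timezone): agent_id=6 -> matches Chris
  - ticket 4 (Bad redirect): agent_id=4 -> matches Julia
  - ticket 5 (Missing icon): agent_id=5 -> matches Alice
  - ticket 6 (Null pointer): agent_id=5 -> matches Alice
  - ticket 7 (Wrong total): agent_id=2 -> matches Victor
  - ticket 8 (Memory leak): agent_id=NULL, no match -> kept with NULL
Match against tickets (self):
  - ticket 1 (Broken link): blocked_by=NULL -> NULL
  - ticket 2 (Stale cache): blocked_by=1 -> Broken link
  - ticket 3 (Wrong timezone): blocked_by=1 -> Broken link
  - ticket 4 (Bad redirect): blocked_by=NULL -> NULL
  - ticket 5 (Missing icon): blocked_by=2 -> Stale cache
  - ticket 6 (Null pointer): blocked_by=5 -> Missing icon
  - ticket 7 (Wrong total): blocked_by=1 -> Broken link
  - ticket 8 (Memory leak): blocked_by=5 -> Missing icon

SQL:
SELECT a.title, b.name AS agent, c.title AS blocked_by
FROM tickets a
LEFT JOIN agents b ON a.agent_id = b.id
LEFT JOIN tickets c ON a.blocked_by = c.id

Result:
title          | agent  | blocked_by  
---------------+--------+-------------
Broken link    | Pete   | NULL        
Stale cache    | Pete   | Broken link 
Wrong timezone | Chris  | Broken link 
Bad redirect   | Julia  | NULL        
Missing icon   | Alice  | Stale cache 
Null pointer   | Alice  | Missing icon
Wrong total    | Victor | Broken link 
Memory leak    | NULL   | Missing icon


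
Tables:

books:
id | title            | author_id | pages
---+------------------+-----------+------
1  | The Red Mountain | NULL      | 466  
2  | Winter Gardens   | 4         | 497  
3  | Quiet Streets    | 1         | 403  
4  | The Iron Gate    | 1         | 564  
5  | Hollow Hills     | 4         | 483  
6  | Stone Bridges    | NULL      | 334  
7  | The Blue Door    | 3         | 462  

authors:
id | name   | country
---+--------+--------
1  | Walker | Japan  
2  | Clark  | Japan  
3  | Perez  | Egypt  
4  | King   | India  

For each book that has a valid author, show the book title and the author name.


INNER JOIN keeps only books rows whose author_id matches an id in authors. Walk through each book:
  - book 1 (The Red Mountain): author_id=NULL, no match -> dropped
  - book 2 (Winter Gardens): author_id=4 -> matches King
  - book 3 (Quiet Streets): author_id=1 -> matches Walker
  - book 4 (The Iron Gate): author_id=1 -> matches Walker
  - book 5 (Hollow Hills): author_id=4 -> matches King
  - book 6 (Stone Bridges): author_id=NULL, no match -> dropped
  - book 7 (The Blue Door): author_id=3 -> matches Perez
So 2 of 7 rows are dropped.

SQL:
SELECT a.title, b.name AS author
FROM books a
INNER JOIN authors b ON a.author_id = b.id

Result:
title          | author
---------------+-------
Winter Gardens | King  
Quiet Streets  | Walker
The Iron Gate  | Walker
Hollow Hills   | King  
The Blue Door  | Perez 


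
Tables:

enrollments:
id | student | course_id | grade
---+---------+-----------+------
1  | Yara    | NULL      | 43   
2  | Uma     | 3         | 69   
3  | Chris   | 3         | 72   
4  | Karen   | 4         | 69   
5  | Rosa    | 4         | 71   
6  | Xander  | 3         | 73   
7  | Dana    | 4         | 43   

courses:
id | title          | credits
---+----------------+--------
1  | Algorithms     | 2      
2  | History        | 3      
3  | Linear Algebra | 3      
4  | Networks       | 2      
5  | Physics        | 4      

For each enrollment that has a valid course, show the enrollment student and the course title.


INNER JOIN keeps only enrollments rows whose course_id matches an id in courses. Walk through each enrollment:
  - enrollment 1 (Yara): course_id=NULL, no match -> dropped
  - enrollment 2 (Uma): course_id=3 -> matches Linear Algebra
  - enrollment 3 (Chris): course_id=3 -> matches Linear Algebra
  - enrollment 4 (Karen): course_id=4 -> matches Networks
  - enrollment 5 (Rosa): course_id=4 -> matches Networks
  - enrollment 6 (Xander): course_id=3 -> matches Linear Algebra
  - enrollment 7 (Dana): course_id=4 -> matches Networks
So 1 of 7 rows is dropped.

SQL:
SELECT a.student, b.title AS course
FROM enrollments a
INNER JOIN courses b ON a.course_id = b.id

Result:
student | course        
--------+---------------
Uma     | Linear Algebra
Chris   | Linear Algebra
Karen   | Networks      
Rosa    | Networks      
Xander  | Linear Algebra
Dana    | Networks      


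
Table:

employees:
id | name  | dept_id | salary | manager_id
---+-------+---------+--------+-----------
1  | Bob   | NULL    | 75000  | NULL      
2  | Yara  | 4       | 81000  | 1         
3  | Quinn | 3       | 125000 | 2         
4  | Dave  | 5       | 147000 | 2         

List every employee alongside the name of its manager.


This is a self-join: employees is joined to a second copy of itself, matching each row's manager_id to another row's id. Use LEFT JOIN so rows with manager_id=NULL are kept.
  - employee 1 (Bob): manager_id=NULL -> NULL
  - employee 2 (Yara): manager_id=1 -> Bob
  - employee 3 (Quinn): manager_id=2 -> Yara
  - employee 4 (Dave): manager_id=2 -> Yara

SQL:
SELECT a.name AS item, b.name AS manager
FROM employees a
LEFT JOIN employees b ON a.manager_id = b.id

Result:
item  | manager
------+--------
Bob   | NULL   
Yara  | Bob    
Quinn | Yara   
Dave  | Yara   


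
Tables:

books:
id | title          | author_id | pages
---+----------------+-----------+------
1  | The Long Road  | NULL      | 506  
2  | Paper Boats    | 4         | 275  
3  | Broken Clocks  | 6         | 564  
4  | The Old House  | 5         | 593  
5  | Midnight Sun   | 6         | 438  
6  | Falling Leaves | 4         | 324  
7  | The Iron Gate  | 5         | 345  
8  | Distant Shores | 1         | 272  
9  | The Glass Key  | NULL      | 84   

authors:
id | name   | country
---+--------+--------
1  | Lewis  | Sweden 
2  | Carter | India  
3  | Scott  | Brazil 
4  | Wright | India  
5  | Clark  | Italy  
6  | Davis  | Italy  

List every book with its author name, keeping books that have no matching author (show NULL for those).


LEFT JOIN keeps every row from books (the left table); where author_id has no match in authors, the author columns become NULL. Walk through each book:
  - book 1 (The Long Road): author_id=NULL, no match -> kept with NULL
  - book 2 (Paper Boats): author_id=4 -> matches Wright
  - book 3 (Broken Clocks): author_id=6 -> matches Davis
  - book 4 (The Old House): author_id=5 -> matches Clark
  - book 5 (Midnight Sun): author_id=6 -> matches Davis
  - book 6 (Falling Leaves): author_id=4 -> matches Wright
  - book 7 (The Iron Gate): author_id=5 -> matches Clark
  - book 8 (Distant Shores): author_id=1 -> matches Lewis
  - book 9 (The Glass Key): author_id=NULL, no match -> kept with NULL
All 9 rows appear; 2 have NULL author.

SQL:
SELECT a.title, b.name AS author
FROM books a
LEFT JOIN authors b ON a.author_id = b.id

Result:
title          | author
---------------+-------
The Long Road  | NULL  
Paper Boats    | Wright
Broken Clocks  | Davis 
The Old House  | Clark 
Midnight Sun   | Davis 
Falling Leaves | Wright
The Iron Gate  | Clark 
Distant Shores | Lewis 
The Glass Key  | NULL  


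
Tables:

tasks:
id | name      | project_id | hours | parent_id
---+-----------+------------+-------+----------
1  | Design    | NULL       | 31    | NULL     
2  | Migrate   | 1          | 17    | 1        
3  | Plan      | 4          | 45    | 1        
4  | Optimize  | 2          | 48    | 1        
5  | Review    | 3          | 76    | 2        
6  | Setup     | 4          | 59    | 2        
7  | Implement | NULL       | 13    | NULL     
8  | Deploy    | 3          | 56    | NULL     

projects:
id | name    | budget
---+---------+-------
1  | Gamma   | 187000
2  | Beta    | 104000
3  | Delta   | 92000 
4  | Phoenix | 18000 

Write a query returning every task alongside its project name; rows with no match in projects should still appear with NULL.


LEFT JOIN keeps every row from tasks (the left table); where project_id has no match in projects, the project columns become NULL. Walk through each task:
  - task 1 (Design): project_id=NULL, no match -> kept with NULL
  - task 2 (Migrate): project_id=1 -> matches Gamma
  - task 3 (Plan): project_id=4 -> matches Phoenix
  - task 4 (Optimize): project_id=2 -> matches Beta
  - task 5 (Review): project_id=3 -> matches Delta
  - task 6 (Setup): project_id=4 -> matches Phoenix
  - task 7 (Implement): project_id=NULL, no match -> kept with NULL
  - task 8 (Deploy): project_id=3 -> matches Delta
All 8 rows appear; 2 have NULL project.

SQL:
SELECT a.name, b.name AS project
FROM tasks a
LEFT JOIN projects b ON a.project_id = b.id

Result:
name      | project
----------+--------
Design    | NULL   
Migrate   | Gamma  
Plan      | Phoenix
Optimize  | Beta   
Review    | Delta  
Setup     | Phoenix
Implement | NULL   
Deploy    | Delta  


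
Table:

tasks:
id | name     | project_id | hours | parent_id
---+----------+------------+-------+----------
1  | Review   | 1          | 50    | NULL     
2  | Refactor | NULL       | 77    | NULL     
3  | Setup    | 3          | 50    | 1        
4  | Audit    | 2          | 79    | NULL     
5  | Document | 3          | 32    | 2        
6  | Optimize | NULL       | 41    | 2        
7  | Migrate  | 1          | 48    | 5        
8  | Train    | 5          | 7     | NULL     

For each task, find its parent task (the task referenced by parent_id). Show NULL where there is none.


This is a self-join: tasks is joined to a second copy of itself, matching each row's parent_id to another row's id. Use LEFT JOIN so rows with parent_id=NULL are kept.
  - task 1 (Review): parent_id=NULL -> NULL
  - task 2 (Refactor): parent_id=NULL -> NULL
  - task 3 (Setup): parent_id=1 -> Review
  - task 4 (Audit): parent_id=NULL -> NULL
  - task 5 (Document): parent_id=2 -> Refactor
  - task 6 (Optimize): parent_id=2 -> Refactor
  - task 7 (Migrate): parent_id=5 -> Document
  - task 8 (Train): parent_id=NULL -> NULL

SQL:
SELECT a.name AS item, b.name AS parent
FROM tasks a
LEFT JOIN tasks b ON a.parent_id = b.id

Result:
item     | parent  
---------+---------
Review   | NULL    
Refactor | NULL    
Setup    | Review  
Audit    | NULL    
Document | Refactor
Optimize | Refactor
Migrate  | Document
Train    | NULL    


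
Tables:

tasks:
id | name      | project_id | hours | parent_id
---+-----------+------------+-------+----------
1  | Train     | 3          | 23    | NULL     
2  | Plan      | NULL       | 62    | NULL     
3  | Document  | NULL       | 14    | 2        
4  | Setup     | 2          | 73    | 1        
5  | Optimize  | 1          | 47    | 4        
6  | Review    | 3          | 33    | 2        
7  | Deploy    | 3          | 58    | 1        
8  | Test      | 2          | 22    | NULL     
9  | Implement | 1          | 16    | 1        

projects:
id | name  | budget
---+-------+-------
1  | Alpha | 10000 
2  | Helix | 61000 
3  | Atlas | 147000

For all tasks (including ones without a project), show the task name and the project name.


LEFT JOIN keeps every row from tasks (the left table); where project_id has no match in projects, the project columns become NULL. Walk through each task:
  - task 1 (Train): project_id=3 -> matches Atlas
  - task 2 (Plan): project_id=NULL, no match -> kept with NULL
  - task 3 (Document): project_id=NULL, no match -> kept with NULL
  - task 4 (Setup): project_id=2 -> matches Helix
  - task 5 (Optimize): project_id=1 -> matches Alpha
  - task 6 (Review): project_id=3 -> matches Atlas
  - task 7 (Deploy): project_id=3 -> matches Atlas
  - task 8 (Test): project_id=2 -> matches Helix
  - task 9 (Implement): project_id=1 -> matches Alpha
All 9 rows appear; 2 have NULL project.

SQL:
SELECT a.name, b.name AS project
FROM tasks a
LEFT JOIN projects b ON a.project_id = b.id

Result:
name      | project
----------+--------
Train     | Atlas  
Plan      | NULL   
Document  | NULL   
Setup     | Helix  
Optimize  | Alpha  
Review    | Atlas  
Deploy    | Atlas  
Test      | Helix  
Implement | Alpha  


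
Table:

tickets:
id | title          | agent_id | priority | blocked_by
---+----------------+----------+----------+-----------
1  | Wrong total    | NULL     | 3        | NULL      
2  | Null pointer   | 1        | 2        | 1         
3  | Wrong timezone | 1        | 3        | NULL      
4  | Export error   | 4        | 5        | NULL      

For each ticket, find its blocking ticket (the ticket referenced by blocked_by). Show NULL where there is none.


This is a self-join: tickets is joined to a second copy of itself, matching each row's blocked_by to another row's id. Use LEFT JOIN so rows with blocked_by=NULL are kept.
  - ticket 1 (Wrong total): blocked_by=NULL -> NULL
  - ticket 2 (Null pointer): blocked_by=1 -> Wrong total
  - ticket 3 (Wrong timezone): blocked_by=NULL -> NULL
  - ticket 4 (Export error): blocked_by=NULL -> NULL

SQL:
SELECT a.title AS item, b.title AS blocked_by
FROM tickets a
LEFT JOIN tickets b ON a.blocked_by = b.id

Result:
item           | blocked_by 
---------------+------------
Wrong total    | NULL       
Null pointer   | Wrong total
Wrong timezone | NULL       
Export error   | NULL       


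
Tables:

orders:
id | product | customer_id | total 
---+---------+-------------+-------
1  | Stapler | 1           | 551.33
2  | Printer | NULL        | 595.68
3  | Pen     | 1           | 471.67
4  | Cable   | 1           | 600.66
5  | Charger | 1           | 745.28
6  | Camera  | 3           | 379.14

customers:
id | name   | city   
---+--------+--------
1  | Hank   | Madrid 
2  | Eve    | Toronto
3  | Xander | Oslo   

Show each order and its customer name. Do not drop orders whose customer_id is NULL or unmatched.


LEFT JOIN keeps every row from orders (the left table); where customer_id has no match in customers, the customer columns become NULL. Walk through each order:
  - order 1 (Stapler): customer_id=1 -> matches Hank
  - order 2 (Printer): customer_id=NULL, no match -> kept with NULL
  - order 3 (Pen): customer_id=1 -> matches Hank
  - order 4 (Cable): customer_id=1 -> matches Hank
  - order 5 (Charger): customer_id=1 -> matches Hank
  - order 6 (Camera): customer_id=3 -> matches Xander
All 6 rows appear; 1 has NULL customer.

SQL:
SELECT a.product, b.name AS customer
FROM orders a
LEFT JOIN customers b ON a.customer_id = b.id

Result:
product | customer
--------+---------
Stapler | Hank    
Printer | NULL    
Pen     | Hank    
Cable   | Hank    
Charger | Hank    
Camera  | Xander  


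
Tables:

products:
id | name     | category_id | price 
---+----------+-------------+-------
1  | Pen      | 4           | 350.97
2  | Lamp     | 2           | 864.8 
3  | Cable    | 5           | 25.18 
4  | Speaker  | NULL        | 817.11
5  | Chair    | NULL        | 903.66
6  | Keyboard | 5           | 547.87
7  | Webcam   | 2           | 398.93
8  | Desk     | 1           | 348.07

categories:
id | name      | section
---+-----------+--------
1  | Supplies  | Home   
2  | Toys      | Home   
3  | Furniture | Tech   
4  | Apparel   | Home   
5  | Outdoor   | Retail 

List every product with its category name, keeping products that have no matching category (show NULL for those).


LEFT JOIN keeps every row from products (the left table); where category_id has no match in categories, the category columns become NULL. Walk through each product:
  - product 1 (Pen): category_id=4 -> matches Apparel
  - product 2 (Lamp): category_id=2 -> matches Toys
  - product 3 (Cable): category_id=5 -> matches Outdoor
  - product 4 (Speaker): category_id=NULL, no match -> kept with NULL
  - product 5 (Chair): category_id=NULL, no match -> kept with NULL
  - product 6 (Keyboard): category_id=5 -> matches Outdoor
  - product 7 (Webcam): category_id=2 -> matches Toys
  - product 8 (Desk): category_id=1 -> matches Supplies
All 8 rows appear; 2 have NULL category.

SQL:
SELECT a.name, b.name AS category
FROM products a
LEFT JOIN categories b ON a.category_id = b.id

Result:
name     | category
---------+---------
Pen      | Apparel 
Lamp     | Toys    
Cable    | Outdoor 
Speaker  | NULL    
Chair    | NULL    
Keyboard | Outdoor 
Webcam   | Toys    
Desk     | Supplies


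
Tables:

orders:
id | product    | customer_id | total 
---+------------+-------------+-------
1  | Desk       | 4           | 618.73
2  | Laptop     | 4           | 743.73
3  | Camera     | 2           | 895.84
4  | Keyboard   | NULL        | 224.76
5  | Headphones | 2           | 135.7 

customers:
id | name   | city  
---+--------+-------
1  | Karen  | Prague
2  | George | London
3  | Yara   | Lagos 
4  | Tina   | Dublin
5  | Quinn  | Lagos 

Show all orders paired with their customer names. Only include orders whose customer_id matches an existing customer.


INNER JOIN keeps only orders rows whose customer_id matches an id in customers. Walk through each order:
  - order 1 (Desk): customer_id=4 -> matches Tina
  - order 2 (Laptop): customer_id=4 -> matches Tina
  - order 3 (Camera): customer_id=2 -> matches George
  - order 4 (Keyboard): customer_id=NULL, no match -> dropped
  - order 5 (Headphones): customer_id=2 -> matches George
So 1 of 5 rows is dropped.

SQL:
SELECT a.product, b.name AS customer
FROM orders a
INNER JOIN customers b ON a.customer_id = b.id

Result:
product    | customer
-----------+---------
Desk       | Tina    
Laptop     | Tina    
Camera     | George  
Headphones | George  


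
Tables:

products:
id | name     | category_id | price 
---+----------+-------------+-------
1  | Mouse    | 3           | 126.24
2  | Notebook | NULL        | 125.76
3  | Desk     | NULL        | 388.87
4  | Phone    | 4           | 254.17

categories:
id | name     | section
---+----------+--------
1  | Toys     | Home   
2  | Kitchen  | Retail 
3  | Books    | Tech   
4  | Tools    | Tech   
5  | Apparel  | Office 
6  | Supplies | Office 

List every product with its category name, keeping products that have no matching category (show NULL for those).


LEFT JOIN keeps every row from products (the left table); where category_id has no match in categories, the category columns become NULL. Walk through each product:
  - product 1 (Mouse): category_id=3 -> matches Books
  - product 2 (Notebook): category_id=NULL, no match -> kept with NULL
  - product 3 (Desk): category_id=NULL, no match -> kept with NULL
  - product 4 (Phone): category_id=4 -> matches Tools
All 4 rows appear; 2 have NULL category.

SQL:
SELECT a.name, b.name AS category
FROM products a
LEFT JOIN categories b ON a.category_id = b.id

Result:
name     | category
---------+---------
Mouse    | Books   
Notebook | NULL    
Desk     | NULL    
Phone    | Tools   


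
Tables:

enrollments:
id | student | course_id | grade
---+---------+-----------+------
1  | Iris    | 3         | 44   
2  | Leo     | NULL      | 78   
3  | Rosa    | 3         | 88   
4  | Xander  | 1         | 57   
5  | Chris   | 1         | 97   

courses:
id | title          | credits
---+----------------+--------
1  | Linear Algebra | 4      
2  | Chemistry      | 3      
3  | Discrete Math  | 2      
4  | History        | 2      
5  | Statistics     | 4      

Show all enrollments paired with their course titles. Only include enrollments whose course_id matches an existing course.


INNER JOIN keeps only enrollments rows whose course_id matches an id in courses. Walk through each enrollment:
  - enrollment 1 (Iris): course_id=3 -> matches Discrete Math
  - enrollment 2 (Leo): course_id=NULL, no match -> dropped
  - enrollment 3 (Rosa): course_id=3 -> matches Discrete Math
  - enrollment 4 (Xander): course_id=1 -> matches Linear Algebra
  - enrollment 5 (Chris): course_id=1 -> matches Linear Algebra
So 1 of 5 rows is dropped.

SQL:
SELECT a.student, b.title AS course
FROM enrollments a
INNER JOIN courses b ON a.course_id = b.id

Result:
student | course        
--------+---------------
Iris    | Discrete Math 
Rosa    | Discrete Math 
Xander  | Linear Algebra
Chris   | Linear Algebra


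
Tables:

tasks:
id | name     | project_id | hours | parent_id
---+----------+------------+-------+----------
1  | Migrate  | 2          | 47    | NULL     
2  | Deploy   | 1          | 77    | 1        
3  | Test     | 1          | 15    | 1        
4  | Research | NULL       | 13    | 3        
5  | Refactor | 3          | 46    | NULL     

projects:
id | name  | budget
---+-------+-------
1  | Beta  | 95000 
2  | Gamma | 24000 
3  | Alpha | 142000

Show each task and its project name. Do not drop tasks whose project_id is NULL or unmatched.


LEFT JOIN keeps every row from tasks (the left table); where project_id has no match in projects, the project columns become NULL. Walk through each task:
  - task 1 (Migrate): project_id=2 -> matches Gamma
  - task 2 (Deploy): project_id=1 -> matches Beta
  - task 3 (Test): project_id=1 -> matches Beta
  - task 4 (Research): project_id=NULL, no match -> kept with NULL
  - task 5 (Refactor): project_id=3 -> matches Alpha
All 5 rows appear; 1 has NULL project.

SQL:
SELECT a.name, b.name AS project
FROM tasks a
LEFT JOIN projects b ON a.project_id = b.id

Result:
name     | project
---------+--------
Migrate  | Gamma  
Deploy   | Beta   
Test     | Beta   
Research | NULL   
Refactor | Alpha  
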